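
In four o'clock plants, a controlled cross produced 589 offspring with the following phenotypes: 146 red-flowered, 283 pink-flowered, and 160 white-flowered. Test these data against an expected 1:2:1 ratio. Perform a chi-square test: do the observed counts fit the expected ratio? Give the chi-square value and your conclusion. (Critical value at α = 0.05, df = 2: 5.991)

1.564; consistent

Total ratio parts = 4. Expected numbers out of 589:
  red-flowered: 589 × 1/4 = 147.25
  pink-flowered: 589 × 2/4 = 294.5
  white-flowered: 589 × 1/4 = 147.25
χ² = Σ (O − E)² / E
  red-flowered: (146 − 147.25)² / 147.25 = 0.0106
  pink-flowered: (283 − 294.5)² / 294.5 = 0.4491
  white-flowered: (160 − 147.25)² / 147.25 = 1.1040
χ² = 0.0106 + 0.4491 + 1.1040 = 1.5637 ≈ 1.564
Degrees of freedom = 3 − 1 = 2; critical value at α = 0.05 is 5.991.
Since 1.564 < 5.991, we fail to reject the null hypothesis — the data are consistent with the 1:2:1 ratio.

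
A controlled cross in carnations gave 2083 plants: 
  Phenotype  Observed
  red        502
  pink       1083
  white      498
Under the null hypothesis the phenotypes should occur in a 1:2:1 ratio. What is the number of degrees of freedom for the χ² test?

2

A goodness-of-fit test with 3 phenotype classes has df = 3 − 1 = 2.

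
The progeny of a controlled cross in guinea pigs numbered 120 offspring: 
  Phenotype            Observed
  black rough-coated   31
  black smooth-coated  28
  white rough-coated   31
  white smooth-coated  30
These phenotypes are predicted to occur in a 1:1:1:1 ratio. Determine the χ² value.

0.200

The 1:1:1:1 ratio has 4 parts, so with N = 120 the expected counts are:
  black rough-coated: 120 × 1/4 = 30
  black smooth-coated: 120 × 1/4 = 30
  white rough-coated: 120 × 1/4 = 30
  white smooth-coated: 120 × 1/4 = 30
χ² = Σ (O − E)² / E
  black rough-coated: (31 − 30)² / 30 = 0.0333
  black smooth-coated: (28 − 30)² / 30 = 0.1333
  white rough-coated: (31 − 30)² / 30 = 0.0333
  white smooth-coated: (30 − 30)² / 30 = 0.0000
χ² = 0.0333 + 0.1333 + 0.0333 + 0.0000 = 0.1999 ≈ 0.200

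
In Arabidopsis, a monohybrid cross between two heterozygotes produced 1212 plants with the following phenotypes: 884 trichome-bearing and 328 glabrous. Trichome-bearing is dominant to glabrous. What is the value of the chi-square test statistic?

2.750

For a monohybrid cross between heterozygotes with complete dominance, the expected phenotypic ratio is 3:1.
Total ratio parts = 4. Expected numbers out of 1212:
  trichome-bearing: 1212 × 3/4 = 909
  glabrous: 1212 × 1/4 = 303
χ² = Σ (O − E)² / E
  trichome-bearing: (884 − 909)² / 909 = 0.6876
  glabrous: (328 − 303)² / 303 = 2.0627
χ² = 0.6876 + 2.0627 = 2.7503 ≈ 2.750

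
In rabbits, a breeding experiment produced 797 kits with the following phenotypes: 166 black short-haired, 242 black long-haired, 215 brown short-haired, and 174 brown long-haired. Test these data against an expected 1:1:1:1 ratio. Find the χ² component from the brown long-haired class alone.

Expected counts for N = 797 under a 1:1:1:1 ratio (total parts = 4):
  black short-haired: 797 × 1/4 = 199.25
  black long-haired: 797 × 1/4 = 199.25
  brown short-haired: 797 × 1/4 = 199.25
  brown long-haired: 797 × 1/4 = 199.25
Contribution of brown long-haired: (174 − 199.25)² / 199.25 = 3.1998

3.200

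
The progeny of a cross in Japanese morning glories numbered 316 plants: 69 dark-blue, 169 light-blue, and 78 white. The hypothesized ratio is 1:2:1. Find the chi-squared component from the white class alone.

0.013

Expected counts for N = 316 under a 1:2:1 ratio (total parts = 4):
  dark-blue: 316 × 1/4 = 79
  light-blue: 316 × 2/4 = 158
  white: 316 × 1/4 = 79
Contribution of white: (78 − 79)² / 79 = 0.0127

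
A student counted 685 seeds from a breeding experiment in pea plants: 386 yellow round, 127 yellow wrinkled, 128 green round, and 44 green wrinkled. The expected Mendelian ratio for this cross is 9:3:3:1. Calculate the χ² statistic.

0.052

Expected counts for N = 685 under a 9:3:3:1 ratio (total parts = 16):
  yellow round: 685 × 9/16 = 385.3125
  yellow wrinkled: 685 × 3/16 = 128.4375
  green round: 685 × 3/16 = 128.4375
  green wrinkled: 685 × 1/16 = 42.8125
χ² = Σ (O − E)² / E
  yellow round: (386 − 385.3125)² / 385.3125 = 0.0012
  yellow wrinkled: (127 − 128.4375)² / 128.4375 = 0.0161
  green round: (128 − 128.4375)² / 128.4375 = 0.0015
  green wrinkled: (44 − 42.8125)² / 42.8125 = 0.0329
χ² = 0.0012 + 0.0161 + 0.0015 + 0.0329 = 0.0517 ≈ 0.052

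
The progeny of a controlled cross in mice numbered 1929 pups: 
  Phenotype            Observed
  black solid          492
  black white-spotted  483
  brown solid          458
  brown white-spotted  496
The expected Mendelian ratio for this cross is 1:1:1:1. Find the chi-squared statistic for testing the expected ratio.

1.810

Total ratio parts = 4. Expected numbers out of 1929:
  black solid: 1929 × 1/4 = 482.25
  black white-spotted: 1929 × 1/4 = 482.25
  brown solid: 1929 × 1/4 = 482.25
  brown white-spotted: 1929 × 1/4 = 482.25
χ² = Σ (O − E)² / E
  black solid: (492 − 482.25)² / 482.25 = 0.1971
  black white-spotted: (483 − 482.25)² / 482.25 = 0.0012
  brown solid: (458 − 482.25)² / 482.25 = 1.2194
  brown white-spotted: (496 − 482.25)² / 482.25 = 0.3920
χ² = 0.1971 + 0.0012 + 1.2194 + 0.3920 = 1.8097 ≈ 1.810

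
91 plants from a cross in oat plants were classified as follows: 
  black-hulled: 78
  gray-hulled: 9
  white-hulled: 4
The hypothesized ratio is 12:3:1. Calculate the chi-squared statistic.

The 12:3:1 ratio has 16 parts, so with N = 91 the expected counts are:
  black-hulled: 91 × 12/16 = 68.25
  gray-hulled: 91 × 3/16 = 17.0625
  white-hulled: 91 × 1/16 = 5.6875
χ² = Σ (O − E)² / E
  black-hulled: (78 − 68.25)² / 68.25 = 1.3929
  gray-hulled: (9 − 17.0625)² / 17.0625 = 3.8098
  white-hulled: (4 − 5.6875)² / 5.6875 = 0.5007
χ² = 1.3929 + 3.8098 + 0.5007 = 5.7034 ≈ 5.703

5.703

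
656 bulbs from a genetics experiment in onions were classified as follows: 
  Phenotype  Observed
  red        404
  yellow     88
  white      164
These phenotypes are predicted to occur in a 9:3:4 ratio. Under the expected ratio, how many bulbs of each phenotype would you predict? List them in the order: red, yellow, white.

369, 123, 164

The 9:3:4 ratio has 16 parts, so with N = 656 the expected counts are:
  red: 656 × 9/16 = 369
  yellow: 656 × 3/16 = 123
  white: 656 × 4/16 = 164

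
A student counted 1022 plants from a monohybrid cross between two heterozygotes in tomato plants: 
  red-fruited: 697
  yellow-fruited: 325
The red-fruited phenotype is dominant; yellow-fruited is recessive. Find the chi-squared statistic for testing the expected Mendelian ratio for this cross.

For a monohybrid cross between heterozygotes with complete dominance, the expected phenotypic ratio is 3:1.
Total ratio parts = 4. Expected numbers out of 1022:
  red-fruited: 1022 × 3/4 = 766.5
  yellow-fruited: 1022 × 1/4 = 255.5
χ² = Σ (O − E)² / E
  red-fruited: (697 − 766.5)² / 766.5 = 6.3017
  yellow-fruited: (325 − 255.5)² / 255.5 = 18.9051
χ² = 6.3017 + 18.9051 = 25.2068 ≈ 25.207

25.207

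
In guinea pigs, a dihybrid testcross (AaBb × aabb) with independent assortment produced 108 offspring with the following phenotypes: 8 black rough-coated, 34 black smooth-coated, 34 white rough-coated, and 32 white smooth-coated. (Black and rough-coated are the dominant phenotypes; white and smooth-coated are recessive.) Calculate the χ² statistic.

A dihybrid testcross with independent assortment gives a 1:1:1:1 ratio.
The 1:1:1:1 ratio has 4 parts, so with N = 108 the expected counts are:
  black rough-coated: 108 × 1/4 = 27
  black smooth-coated: 108 × 1/4 = 27
  white rough-coated: 108 × 1/4 = 27
  white smooth-coated: 108 × 1/4 = 27
χ² = Σ (O − E)² / E
  black rough-coated: (8 − 27)² / 27 = 13.3704
  black smooth-coated: (34 − 27)² / 27 = 1.8148
  white rough-coated: (34 − 27)² / 27 = 1.8148
  white smooth-coated: (32 − 27)² / 27 = 0.9259
χ² = 13.3704 + 1.8148 + 1.8148 + 0.9259 = 17.9259 ≈ 17.926

17.926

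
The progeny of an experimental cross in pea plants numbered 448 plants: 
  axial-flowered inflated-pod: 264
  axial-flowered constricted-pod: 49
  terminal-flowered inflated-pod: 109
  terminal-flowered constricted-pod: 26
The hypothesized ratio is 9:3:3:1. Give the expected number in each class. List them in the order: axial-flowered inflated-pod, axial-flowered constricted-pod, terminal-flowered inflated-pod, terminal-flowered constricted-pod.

Under the 9:3:3:1 hypothesis (Σ ratio = 16, N = 448):
  axial-flowered inflated-pod: 448 × 9/16 = 252
  axial-flowered constricted-pod: 448 × 3/16 = 84
  terminal-flowered inflated-pod: 448 × 3/16 = 84
  terminal-flowered constricted-pod: 448 × 1/16 = 28

252, 84, 84, 28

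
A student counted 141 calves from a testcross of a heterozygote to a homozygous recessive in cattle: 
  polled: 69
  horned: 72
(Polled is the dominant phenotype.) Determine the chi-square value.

A testcross of a heterozygote (Aa × aa) gives a 1:1 phenotypic ratio.
Under the 1:1 hypothesis (Σ ratio = 2, N = 141):
  polled: 141 × 1/2 = 70.5
  horned: 141 × 1/2 = 70.5
χ² = Σ (O − E)² / E
  polled: (69 − 70.5)² / 70.5 = 0.0319
  horned: (72 − 70.5)² / 70.5 = 0.0319
χ² = 0.0319 + 0.0319 = 0.0638 ≈ 0.064

0.064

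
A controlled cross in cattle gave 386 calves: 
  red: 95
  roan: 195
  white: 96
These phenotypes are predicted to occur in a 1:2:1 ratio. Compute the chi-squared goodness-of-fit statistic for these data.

The 1:2:1 ratio has 4 parts, so with N = 386 the expected counts are:
  red: 386 × 1/4 = 96.5
  roan: 386 × 2/4 = 193
  white: 386 × 1/4 = 96.5
χ² = Σ (O − E)² / E
  red: (95 − 96.5)² / 96.5 = 0.0233
  roan: (195 − 193)² / 193 = 0.0207
  white: (96 − 96.5)² / 96.5 = 0.0026
χ² = 0.0233 + 0.0207 + 0.0026 = 0.0466 ≈ 0.047

0.047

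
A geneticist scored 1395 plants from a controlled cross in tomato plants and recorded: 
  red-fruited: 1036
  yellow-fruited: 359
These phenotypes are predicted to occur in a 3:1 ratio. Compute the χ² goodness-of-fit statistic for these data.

0.402

Under the 3:1 hypothesis (Σ ratio = 4, N = 1395):
  red-fruited: 1395 × 3/4 = 1046.25
  yellow-fruited: 1395 × 1/4 = 348.75
χ² = Σ (O − E)² / E
  red-fruited: (1036 − 1046.25)² / 1046.25 = 0.1004
  yellow-fruited: (359 − 348.75)² / 348.75 = 0.3013
χ² = 0.1004 + 0.3013 = 0.4017 ≈ 0.402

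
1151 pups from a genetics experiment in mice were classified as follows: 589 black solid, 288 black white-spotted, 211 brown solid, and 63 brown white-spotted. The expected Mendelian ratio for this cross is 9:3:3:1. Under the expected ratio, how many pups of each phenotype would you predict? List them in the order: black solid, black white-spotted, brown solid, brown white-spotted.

647.4375, 215.8125, 215.8125, 71.9375

The 9:3:3:1 ratio has 16 parts, so with N = 1151 the expected counts are:
  black solid: 1151 × 9/16 = 647.4375
  black white-spotted: 1151 × 3/16 = 215.8125
  brown solid: 1151 × 3/16 = 215.8125
  brown white-spotted: 1151 × 1/16 = 71.9375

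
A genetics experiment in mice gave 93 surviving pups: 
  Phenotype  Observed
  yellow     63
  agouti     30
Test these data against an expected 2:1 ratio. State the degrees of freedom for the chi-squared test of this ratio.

1

A goodness-of-fit test with 2 phenotype classes has df = 2 − 1 = 1.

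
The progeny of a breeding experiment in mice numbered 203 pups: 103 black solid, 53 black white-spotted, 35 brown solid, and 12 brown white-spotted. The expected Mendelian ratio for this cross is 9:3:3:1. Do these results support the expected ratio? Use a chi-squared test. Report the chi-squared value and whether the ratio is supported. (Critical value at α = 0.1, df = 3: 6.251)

The 9:3:3:1 ratio has 16 parts, so with N = 203 the expected counts are:
  black solid: 203 × 9/16 = 114.1875
  black white-spotted: 203 × 3/16 = 38.0625
  brown solid: 203 × 3/16 = 38.0625
  brown white-spotted: 203 × 1/16 = 12.6875
χ² = Σ (O − E)² / E
  black solid: (103 − 114.1875)² / 114.1875 = 1.0961
  black white-spotted: (53 − 38.0625)² / 38.0625 = 5.8622
  brown solid: (35 − 38.0625)² / 38.0625 = 0.2464
  brown white-spotted: (12 − 12.6875)² / 12.6875 = 0.0373
χ² = 1.0961 + 5.8622 + 0.2464 + 0.0373 = 7.242
Degrees of freedom = 4 − 1 = 3; critical value at α = 0.1 is 6.251.
Since 7.242 > 6.251, we reject the null hypothesis — the data do not fit the 9:3:3:1 ratio.

7.242; not consistent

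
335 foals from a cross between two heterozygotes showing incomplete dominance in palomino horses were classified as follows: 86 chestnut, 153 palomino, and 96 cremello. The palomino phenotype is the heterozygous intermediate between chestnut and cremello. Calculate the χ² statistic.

3.107

With incomplete dominance, a heterozygote × heterozygote cross gives a 1:2:1 phenotypic ratio.
Under the 1:2:1 hypothesis (Σ ratio = 4, N = 335):
  chestnut: 335 × 1/4 = 83.75
  palomino: 335 × 2/4 = 167.5
  cremello: 335 × 1/4 = 83.75
χ² = Σ (O − E)² / E
  chestnut: (86 − 83.75)² / 83.75 = 0.0604
  palomino: (153 − 167.5)² / 167.5 = 1.2552
  cremello: (96 − 83.75)² / 83.75 = 1.7918
χ² = 0.0604 + 1.2552 + 1.7918 = 3.1074 ≈ 3.107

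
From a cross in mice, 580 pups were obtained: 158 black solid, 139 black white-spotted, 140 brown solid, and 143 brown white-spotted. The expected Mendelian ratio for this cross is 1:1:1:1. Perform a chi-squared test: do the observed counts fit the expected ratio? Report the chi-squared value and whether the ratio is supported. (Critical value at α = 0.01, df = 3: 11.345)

1.614; consistent

Under the 1:1:1:1 hypothesis (Σ ratio = 4, N = 580):
  black solid: 580 × 1/4 = 145
  black white-spotted: 580 × 1/4 = 145
  brown solid: 580 × 1/4 = 145
  brown white-spotted: 580 × 1/4 = 145
χ² = Σ (O − E)² / E
  black solid: (158 − 145)² / 145 = 1.1655
  black white-spotted: (139 − 145)² / 145 = 0.2483
  brown solid: (140 − 145)² / 145 = 0.1724
  brown white-spotted: (143 − 145)² / 145 = 0.0276
χ² = 1.1655 + 0.2483 + 0.1724 + 0.0276 = 1.6138 ≈ 1.614
Degrees of freedom = 4 − 1 = 3; critical value at α = 0.01 is 11.345.
Since 1.614 < 11.345, we fail to reject the null hypothesis — the data are consistent with the 1:1:1:1 ratio.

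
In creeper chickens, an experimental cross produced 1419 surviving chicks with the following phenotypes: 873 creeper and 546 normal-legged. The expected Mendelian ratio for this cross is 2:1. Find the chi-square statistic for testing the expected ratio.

16.900

The 2:1 ratio has 3 parts, so with N = 1419 the expected counts are:
  creeper: 1419 × 2/3 = 946
  normal-legged: 1419 × 1/3 = 473
χ² = Σ (O − E)² / E
  creeper: (873 − 946)² / 946 = 5.6332
  normal-legged: (546 − 473)² / 473 = 11.2664
χ² = 5.6332 + 11.2664 = 16.8996 ≈ 16.900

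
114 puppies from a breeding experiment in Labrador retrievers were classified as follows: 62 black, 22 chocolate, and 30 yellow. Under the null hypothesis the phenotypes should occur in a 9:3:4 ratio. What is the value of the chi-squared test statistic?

Under the 9:3:4 hypothesis (Σ ratio = 16, N = 114):
  black: 114 × 9/16 = 64.125
  chocolate: 114 × 3/16 = 21.375
  yellow: 114 × 4/16 = 28.5
χ² = Σ (O − E)² / E
  black: (62 − 64.125)² / 64.125 = 0.0704
  chocolate: (22 − 21.375)² / 21.375 = 0.0183
  yellow: (30 − 28.5)² / 28.5 = 0.0789
χ² = 0.0704 + 0.0183 + 0.0789 = 0.1676 ≈ 0.168

0.168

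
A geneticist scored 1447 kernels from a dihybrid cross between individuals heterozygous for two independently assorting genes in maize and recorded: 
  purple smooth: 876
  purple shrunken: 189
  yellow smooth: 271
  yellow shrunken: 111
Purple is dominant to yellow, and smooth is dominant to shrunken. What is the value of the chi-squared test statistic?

34.380

A dihybrid F₂ with independent assortment and complete dominance at both loci gives a 9:3:3:1 phenotypic ratio.
Expected counts for N = 1447 under a 9:3:3:1 ratio (total parts = 16):
  purple smooth: 1447 × 9/16 = 813.9375
  purple shrunken: 1447 × 3/16 = 271.3125
  yellow smooth: 1447 × 3/16 = 271.3125
  yellow shrunken: 1447 × 1/16 = 90.4375
χ² = Σ (O − E)² / E
  purple smooth: (876 − 813.9375)² / 813.9375 = 4.7322
  purple shrunken: (189 − 271.3125)² / 271.3125 = 24.9725
  yellow smooth: (271 − 271.3125)² / 271.3125 = 0.0004
  yellow shrunken: (111 − 90.4375)² / 90.4375 = 4.6752
χ² = 4.7322 + 24.9725 + 0.0004 + 4.6752 = 34.3803 ≈ 34.380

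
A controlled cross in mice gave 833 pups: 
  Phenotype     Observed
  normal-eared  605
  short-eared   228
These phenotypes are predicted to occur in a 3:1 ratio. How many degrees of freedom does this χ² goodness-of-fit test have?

A goodness-of-fit test with 2 phenotype classes has df = 2 − 1 = 1.

1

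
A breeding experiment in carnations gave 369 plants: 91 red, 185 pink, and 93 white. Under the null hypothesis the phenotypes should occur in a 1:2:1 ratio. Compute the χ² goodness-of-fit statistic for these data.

The 1:2:1 ratio has 4 parts, so with N = 369 the expected counts are:
  red: 369 × 1/4 = 92.25
  pink: 369 × 2/4 = 184.5
  white: 369 × 1/4 = 92.25
χ² = Σ (O − E)² / E
  red: (91 − 92.25)² / 92.25 = 0.0169
  pink: (185 − 184.5)² / 184.5 = 0.0014
  white: (93 − 92.25)² / 92.25 = 0.0061
χ² = 0.0169 + 0.0014 + 0.0061 = 0.0244 ≈ 0.024

0.024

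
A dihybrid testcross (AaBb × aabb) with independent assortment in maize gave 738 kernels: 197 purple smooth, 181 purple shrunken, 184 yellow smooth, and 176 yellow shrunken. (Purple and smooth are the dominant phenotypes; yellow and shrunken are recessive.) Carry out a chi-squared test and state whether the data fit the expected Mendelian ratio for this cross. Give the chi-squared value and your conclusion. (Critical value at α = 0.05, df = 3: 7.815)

A dihybrid testcross with independent assortment gives a 1:1:1:1 ratio.
Expected counts for N = 738 under a 1:1:1:1 ratio (total parts = 4):
  purple smooth: 738 × 1/4 = 184.5
  purple shrunken: 738 × 1/4 = 184.5
  yellow smooth: 738 × 1/4 = 184.5
  yellow shrunken: 738 × 1/4 = 184.5
χ² = Σ (O − E)² / E
  purple smooth: (197 − 184.5)² / 184.5 = 0.8469
  purple shrunken: (181 − 184.5)² / 184.5 = 0.0664
  yellow smooth: (184 − 184.5)² / 184.5 = 0.0014
  yellow shrunken: (176 − 184.5)² / 184.5 = 0.3916
χ² = 0.8469 + 0.0664 + 0.0014 + 0.3916 = 1.3063 ≈ 1.306
Degrees of freedom = 4 − 1 = 3; critical value at α = 0.05 is 7.815.
Since 1.306 < 7.815, we fail to reject the null hypothesis — the data are consistent with the 1:1:1:1 ratio.

1.306; consistent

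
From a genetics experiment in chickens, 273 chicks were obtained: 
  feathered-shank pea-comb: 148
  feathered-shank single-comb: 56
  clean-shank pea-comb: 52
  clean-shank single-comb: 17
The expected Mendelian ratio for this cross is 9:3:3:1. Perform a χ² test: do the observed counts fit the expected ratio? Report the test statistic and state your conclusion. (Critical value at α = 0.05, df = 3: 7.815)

Total ratio parts = 16. Expected numbers out of 273:
  feathered-shank pea-comb: 273 × 9/16 = 153.5625
  feathered-shank single-comb: 273 × 3/16 = 51.1875
  clean-shank pea-comb: 273 × 3/16 = 51.1875
  clean-shank single-comb: 273 × 1/16 = 17.0625
χ² = Σ (O − E)² / E
  feathered-shank pea-comb: (148 − 153.5625)² / 153.5625 = 0.2015
  feathered-shank single-comb: (56 − 51.1875)² / 51.1875 = 0.4525
  clean-shank pea-comb: (52 − 51.1875)² / 51.1875 = 0.0129
  clean-shank single-comb: (17 − 17.0625)² / 17.0625 = 0.0002
χ² = 0.2015 + 0.4525 + 0.0129 + 0.0002 = 0.6671 ≈ 0.667
Degrees of freedom = 4 − 1 = 3; critical value at α = 0.05 is 7.815.
Since 0.667 < 7.815, we fail to reject the null hypothesis — the data are consistent with the 9:3:3:1 ratio.

0.667; consistent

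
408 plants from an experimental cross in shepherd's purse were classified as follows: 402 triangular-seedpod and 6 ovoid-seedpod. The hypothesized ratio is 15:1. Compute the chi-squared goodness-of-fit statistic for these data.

15.906

The 15:1 ratio has 16 parts, so with N = 408 the expected counts are:
  triangular-seedpod: 408 × 15/16 = 382.5
  ovoid-seedpod: 408 × 1/16 = 25.5
χ² = Σ (O − E)² / E
  triangular-seedpod: (402 − 382.5)² / 382.5 = 0.9941
  ovoid-seedpod: (6 − 25.5)² / 25.5 = 14.9118
χ² = 0.9941 + 14.9118 = 15.9059 ≈ 15.906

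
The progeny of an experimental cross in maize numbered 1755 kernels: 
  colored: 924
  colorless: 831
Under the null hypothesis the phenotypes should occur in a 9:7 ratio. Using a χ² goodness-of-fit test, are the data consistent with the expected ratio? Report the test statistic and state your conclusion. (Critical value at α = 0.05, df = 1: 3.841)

Under the 9:7 hypothesis (Σ ratio = 16, N = 1755):
  colored: 1755 × 9/16 = 987.1875
  colorless: 1755 × 7/16 = 767.8125
χ² = Σ (O − E)² / E
  colored: (924 − 987.1875)² / 987.1875 = 4.0445
  colorless: (831 − 767.8125)² / 767.8125 = 5.2000
χ² = 4.0445 + 5.2000 = 9.2445 ≈ 9.245
Degrees of freedom = 2 − 1 = 1; critical value at α = 0.05 is 3.841.
Since 9.245 > 3.841, we reject the null hypothesis — the data do not fit the 9:7 ratio.

9.245; not consistent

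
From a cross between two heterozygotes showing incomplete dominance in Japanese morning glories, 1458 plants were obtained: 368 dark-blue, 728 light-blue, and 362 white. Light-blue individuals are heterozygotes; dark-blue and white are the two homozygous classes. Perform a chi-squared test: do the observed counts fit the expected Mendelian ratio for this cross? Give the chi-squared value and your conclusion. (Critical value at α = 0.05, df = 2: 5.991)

0.052; consistent

With incomplete dominance, a heterozygote × heterozygote cross gives a 1:2:1 phenotypic ratio.
Total ratio parts = 4. Expected numbers out of 1458:
  dark-blue: 1458 × 1/4 = 364.5
  light-blue: 1458 × 2/4 = 729
  white: 1458 × 1/4 = 364.5
χ² = Σ (O − E)² / E
  dark-blue: (368 − 364.5)² / 364.5 = 0.0336
  light-blue: (728 − 729)² / 729 = 0.0014
  white: (362 − 364.5)² / 364.5 = 0.0171
χ² = 0.0336 + 0.0014 + 0.0171 = 0.0521 ≈ 0.052
Degrees of freedom = 3 − 1 = 2; critical value at α = 0.05 is 5.991.
Since 0.052 < 5.991, we fail to reject the null hypothesis — the data are consistent with the 1:2:1 ratio.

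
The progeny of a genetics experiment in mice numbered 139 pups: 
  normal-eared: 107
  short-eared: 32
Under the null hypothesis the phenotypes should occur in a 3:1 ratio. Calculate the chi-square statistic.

Expected counts for N = 139 under a 3:1 ratio (total parts = 4):
  normal-eared: 139 × 3/4 = 104.25
  short-eared: 139 × 1/4 = 34.75
χ² = Σ (O − E)² / E
  normal-eared: (107 − 104.25)² / 104.25 = 0.0725
  short-eared: (32 − 34.75)² / 34.75 = 0.2176
χ² = 0.0725 + 0.2176 = 0.2901 ≈ 0.290

0.290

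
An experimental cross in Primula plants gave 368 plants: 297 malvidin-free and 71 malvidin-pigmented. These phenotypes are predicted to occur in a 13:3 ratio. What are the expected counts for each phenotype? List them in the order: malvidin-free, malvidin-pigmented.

The 13:3 ratio has 16 parts, so with N = 368 the expected counts are:
  malvidin-free: 368 × 13/16 = 299
  malvidin-pigmented: 368 × 3/16 = 69

299, 69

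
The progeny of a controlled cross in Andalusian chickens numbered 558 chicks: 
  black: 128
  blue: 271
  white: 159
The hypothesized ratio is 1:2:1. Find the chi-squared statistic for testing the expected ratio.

3.903

Expected counts for N = 558 under a 1:2:1 ratio (total parts = 4):
  black: 558 × 1/4 = 139.5
  blue: 558 × 2/4 = 279
  white: 558 × 1/4 = 139.5
χ² = Σ (O − E)² / E
  black: (128 − 139.5)² / 139.5 = 0.9480
  blue: (271 − 279)² / 279 = 0.2294
  white: (159 − 139.5)² / 139.5 = 2.7258
χ² = 0.9480 + 0.2294 + 2.7258 = 3.9032 ≈ 3.903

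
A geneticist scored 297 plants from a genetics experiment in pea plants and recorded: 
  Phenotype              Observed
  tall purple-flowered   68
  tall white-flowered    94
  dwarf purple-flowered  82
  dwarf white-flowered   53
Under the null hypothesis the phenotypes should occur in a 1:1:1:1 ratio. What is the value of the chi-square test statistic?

Total ratio parts = 4. Expected numbers out of 297:
  tall purple-flowered: 297 × 1/4 = 74.25
  tall white-flowered: 297 × 1/4 = 74.25
  dwarf purple-flowered: 297 × 1/4 = 74.25
  dwarf white-flowered: 297 × 1/4 = 74.25
χ² = Σ (O − E)² / E
  tall purple-flowered: (68 − 74.25)² / 74.25 = 0.5261
  tall white-flowered: (94 − 74.25)² / 74.25 = 5.2534
  dwarf purple-flowered: (82 − 74.25)² / 74.25 = 0.8089
  dwarf white-flowered: (53 − 74.25)² / 74.25 = 6.0816
χ² = 0.5261 + 5.2534 + 0.8089 + 6.0816 = 12.670

12.670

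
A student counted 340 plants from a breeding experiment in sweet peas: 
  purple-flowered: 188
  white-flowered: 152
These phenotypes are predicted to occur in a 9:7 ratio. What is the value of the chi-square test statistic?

Total ratio parts = 16. Expected numbers out of 340:
  purple-flowered: 340 × 9/16 = 191.25
  white-flowered: 340 × 7/16 = 148.75
χ² = Σ (O − E)² / E
  purple-flowered: (188 − 191.25)² / 191.25 = 0.0552
  white-flowered: (152 − 148.75)² / 148.75 = 0.0710
χ² = 0.0552 + 0.0710 = 0.1262 ≈ 0.126

0.126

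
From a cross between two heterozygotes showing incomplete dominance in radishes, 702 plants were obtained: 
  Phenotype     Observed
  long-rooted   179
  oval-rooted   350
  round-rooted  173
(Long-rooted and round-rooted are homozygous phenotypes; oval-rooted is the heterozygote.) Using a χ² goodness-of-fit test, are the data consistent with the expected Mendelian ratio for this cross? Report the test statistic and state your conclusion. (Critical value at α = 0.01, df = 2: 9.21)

With incomplete dominance, a heterozygote × heterozygote cross gives a 1:2:1 phenotypic ratio.
Under the 1:2:1 hypothesis (Σ ratio = 4, N = 702):
  long-rooted: 702 × 1/4 = 175.5
  oval-rooted: 702 × 2/4 = 351
  round-rooted: 702 × 1/4 = 175.5
χ² = Σ (O − E)² / E
  long-rooted: (179 − 175.5)² / 175.5 = 0.0698
  oval-rooted: (350 − 351)² / 351 = 0.0028
  round-rooted: (173 − 175.5)² / 175.5 = 0.0356
χ² = 0.0698 + 0.0028 + 0.0356 = 0.1082 ≈ 0.108
Degrees of freedom = 3 − 1 = 2; critical value at α = 0.01 is 9.21.
Since 0.108 < 9.21, we fail to reject the null hypothesis — the data are consistent with the 1:2:1 ratio.

0.108; consistent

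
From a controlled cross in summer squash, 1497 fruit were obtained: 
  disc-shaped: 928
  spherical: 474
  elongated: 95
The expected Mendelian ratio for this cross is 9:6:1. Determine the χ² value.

The 9:6:1 ratio has 16 parts, so with N = 1497 the expected counts are:
  disc-shaped: 1497 × 9/16 = 842.0625
  spherical: 1497 × 6/16 = 561.375
  elongated: 1497 × 1/16 = 93.5625
χ² = Σ (O − E)² / E
  disc-shaped: (928 − 842.0625)² / 842.0625 = 8.7704
  spherical: (474 − 561.375)² / 561.375 = 13.5994
  elongated: (95 − 93.5625)² / 93.5625 = 0.0221
χ² = 8.7704 + 13.5994 + 0.0221 = 22.3919 ≈ 22.392

22.392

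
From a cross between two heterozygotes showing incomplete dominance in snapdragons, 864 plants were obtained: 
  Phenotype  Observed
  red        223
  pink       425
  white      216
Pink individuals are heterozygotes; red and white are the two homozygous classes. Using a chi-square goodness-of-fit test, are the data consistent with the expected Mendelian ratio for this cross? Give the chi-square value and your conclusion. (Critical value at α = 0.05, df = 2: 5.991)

With incomplete dominance, a heterozygote × heterozygote cross gives a 1:2:1 phenotypic ratio.
Total ratio parts = 4. Expected numbers out of 864:
  red: 864 × 1/4 = 216
  pink: 864 × 2/4 = 432
  white: 864 × 1/4 = 216
χ² = Σ (O − E)² / E
  red: (223 − 216)² / 216 = 0.2269
  pink: (425 − 432)² / 432 = 0.1134
  white: (216 − 216)² / 216 = 0.0000
χ² = 0.2269 + 0.1134 + 0.0000 = 0.3403 ≈ 0.340
Degrees of freedom = 3 − 1 = 2; critical value at α = 0.05 is 5.991.
Since 0.340 < 5.991, we fail to reject the null hypothesis — the data are consistent with the 1:2:1 ratio.

0.340; consistent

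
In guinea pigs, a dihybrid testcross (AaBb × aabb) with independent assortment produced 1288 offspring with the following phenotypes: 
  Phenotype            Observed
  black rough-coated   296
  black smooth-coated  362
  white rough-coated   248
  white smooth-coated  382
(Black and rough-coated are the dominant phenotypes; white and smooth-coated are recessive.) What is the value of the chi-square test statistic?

A dihybrid testcross with independent assortment gives a 1:1:1:1 ratio.
Total ratio parts = 4. Expected numbers out of 1288:
  black rough-coated: 1288 × 1/4 = 322
  black smooth-coated: 1288 × 1/4 = 322
  white rough-coated: 1288 × 1/4 = 322
  white smooth-coated: 1288 × 1/4 = 322
χ² = Σ (O − E)² / E
  black rough-coated: (296 − 322)² / 322 = 2.0994
  black smooth-coated: (362 − 322)² / 322 = 4.9689
  white rough-coated: (248 − 322)² / 322 = 17.0062
  white smooth-coated: (382 − 322)² / 322 = 11.1801
χ² = 2.0994 + 4.9689 + 17.0062 + 11.1801 = 35.2546 ≈ 35.255

35.255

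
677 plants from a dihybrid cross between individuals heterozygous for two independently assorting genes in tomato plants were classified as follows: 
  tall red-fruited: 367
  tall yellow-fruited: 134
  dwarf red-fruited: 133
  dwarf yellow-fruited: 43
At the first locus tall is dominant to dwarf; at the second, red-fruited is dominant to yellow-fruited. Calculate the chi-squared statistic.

1.195

A dihybrid F₂ with independent assortment and complete dominance at both loci gives a 9:3:3:1 phenotypic ratio.
Under the 9:3:3:1 hypothesis (Σ ratio = 16, N = 677):
  tall red-fruited: 677 × 9/16 = 380.8125
  tall yellow-fruited: 677 × 3/16 = 126.9375
  dwarf red-fruited: 677 × 3/16 = 126.9375
  dwarf yellow-fruited: 677 × 1/16 = 42.3125
χ² = Σ (O − E)² / E
  tall red-fruited: (367 − 380.8125)² / 380.8125 = 0.5010
  tall yellow-fruited: (134 − 126.9375)² / 126.9375 = 0.3929
  dwarf red-fruited: (133 − 126.9375)² / 126.9375 = 0.2895
  dwarf yellow-fruited: (43 − 42.3125)² / 42.3125 = 0.0112
χ² = 0.5010 + 0.3929 + 0.2895 + 0.0112 = 1.1946 ≈ 1.195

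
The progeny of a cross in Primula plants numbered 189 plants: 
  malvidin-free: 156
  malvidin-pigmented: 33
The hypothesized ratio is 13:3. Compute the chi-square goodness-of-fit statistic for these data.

Expected counts for N = 189 under a 13:3 ratio (total parts = 16):
  malvidin-free: 189 × 13/16 = 153.5625
  malvidin-pigmented: 189 × 3/16 = 35.4375
χ² = Σ (O − E)² / E
  malvidin-free: (156 − 153.5625)² / 153.5625 = 0.0387
  malvidin-pigmented: (33 − 35.4375)² / 35.4375 = 0.1677
χ² = 0.0387 + 0.1677 = 0.2064 ≈ 0.206

0.206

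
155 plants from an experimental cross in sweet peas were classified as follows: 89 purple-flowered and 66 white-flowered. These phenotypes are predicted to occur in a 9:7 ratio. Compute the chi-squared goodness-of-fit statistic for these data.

Total ratio parts = 16. Expected numbers out of 155:
  purple-flowered: 155 × 9/16 = 87.1875
  white-flowered: 155 × 7/16 = 67.8125
χ² = Σ (O − E)² / E
  purple-flowered: (89 − 87.1875)² / 87.1875 = 0.0377
  white-flowered: (66 − 67.8125)² / 67.8125 = 0.0484
χ² = 0.0377 + 0.0484 = 0.0861 ≈ 0.086

0.086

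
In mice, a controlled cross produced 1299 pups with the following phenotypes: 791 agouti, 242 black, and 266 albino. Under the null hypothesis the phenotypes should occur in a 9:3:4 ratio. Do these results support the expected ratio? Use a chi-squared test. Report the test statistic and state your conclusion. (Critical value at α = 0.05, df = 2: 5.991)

Under the 9:3:4 hypothesis (Σ ratio = 16, N = 1299):
  agouti: 1299 × 9/16 = 730.6875
  black: 1299 × 3/16 = 243.5625
  albino: 1299 × 4/16 = 324.75
χ² = Σ (O − E)² / E
  agouti: (791 − 730.6875)² / 730.6875 = 4.9783
  black: (242 − 243.5625)² / 243.5625 = 0.0100
  albino: (266 − 324.75)² / 324.75 = 10.6284
χ² = 4.9783 + 0.0100 + 10.6284 = 15.6167 ≈ 15.617
Degrees of freedom = 3 − 1 = 2; critical value at α = 0.05 is 5.991.
Since 15.617 > 5.991, we reject the null hypothesis — the data do not fit the 9:3:4 ratio.

15.617; not consistent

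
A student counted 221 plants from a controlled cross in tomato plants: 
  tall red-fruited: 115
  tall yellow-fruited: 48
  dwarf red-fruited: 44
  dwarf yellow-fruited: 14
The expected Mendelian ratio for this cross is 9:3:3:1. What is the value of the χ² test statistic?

1.898

The 9:3:3:1 ratio has 16 parts, so with N = 221 the expected counts are:
  tall red-fruited: 221 × 9/16 = 124.3125
  tall yellow-fruited: 221 × 3/16 = 41.4375
  dwarf red-fruited: 221 × 3/16 = 41.4375
  dwarf yellow-fruited: 221 × 1/16 = 13.8125
χ² = Σ (O − E)² / E
  tall red-fruited: (115 − 124.3125)² / 124.3125 = 0.6976
  tall yellow-fruited: (48 − 41.4375)² / 41.4375 = 1.0393
  dwarf red-fruited: (44 − 41.4375)² / 41.4375 = 0.1585
  dwarf yellow-fruited: (14 − 13.8125)² / 13.8125 = 0.0025
χ² = 0.6976 + 1.0393 + 0.1585 + 0.0025 = 1.8979 ≈ 1.898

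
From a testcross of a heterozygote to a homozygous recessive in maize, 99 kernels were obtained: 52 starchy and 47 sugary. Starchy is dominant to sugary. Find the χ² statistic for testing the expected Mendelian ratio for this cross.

A testcross of a heterozygote (Aa × aa) gives a 1:1 phenotypic ratio.
Expected counts for N = 99 under a 1:1 ratio (total parts = 2):
  starchy: 99 × 1/2 = 49.5
  sugary: 99 × 1/2 = 49.5
χ² = Σ (O − E)² / E
  starchy: (52 − 49.5)² / 49.5 = 0.1263
  sugary: (47 − 49.5)² / 49.5 = 0.1263
χ² = 0.1263 + 0.1263 = 0.2526 ≈ 0.253

0.253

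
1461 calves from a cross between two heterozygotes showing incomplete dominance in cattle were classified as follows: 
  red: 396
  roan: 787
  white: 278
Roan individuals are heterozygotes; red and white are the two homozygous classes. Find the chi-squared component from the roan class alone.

4.370

With incomplete dominance, a heterozygote × heterozygote cross gives a 1:2:1 phenotypic ratio.
Expected counts for N = 1461 under a 1:2:1 ratio (total parts = 4):
  red: 1461 × 1/4 = 365.25
  roan: 1461 × 2/4 = 730.5
  white: 1461 × 1/4 = 365.25
Contribution of roan: (787 − 730.5)² / 730.5 = 4.3700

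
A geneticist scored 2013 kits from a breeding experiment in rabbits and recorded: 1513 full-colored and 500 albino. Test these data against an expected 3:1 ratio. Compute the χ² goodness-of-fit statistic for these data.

0.028

Total ratio parts = 4. Expected numbers out of 2013:
  full-colored: 2013 × 3/4 = 1509.75
  albino: 2013 × 1/4 = 503.25
χ² = Σ (O − E)² / E
  full-colored: (1513 − 1509.75)² / 1509.75 = 0.0070
  albino: (500 − 503.25)² / 503.25 = 0.0210
χ² = 0.0070 + 0.0210 = 0.028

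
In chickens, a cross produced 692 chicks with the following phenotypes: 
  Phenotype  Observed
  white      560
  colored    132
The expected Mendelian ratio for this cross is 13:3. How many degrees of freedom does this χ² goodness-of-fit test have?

A goodness-of-fit test with 2 phenotype classes has df = 2 − 1 = 1.

1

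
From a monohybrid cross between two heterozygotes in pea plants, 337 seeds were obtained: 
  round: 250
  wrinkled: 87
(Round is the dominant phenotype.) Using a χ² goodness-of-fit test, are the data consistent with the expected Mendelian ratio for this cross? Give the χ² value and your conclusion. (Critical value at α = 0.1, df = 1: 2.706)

0.120; consistent

For a monohybrid cross between heterozygotes with complete dominance, the expected phenotypic ratio is 3:1.
The 3:1 ratio has 4 parts, so with N = 337 the expected counts are:
  round: 337 × 3/4 = 252.75
  wrinkled: 337 × 1/4 = 84.25
χ² = Σ (O − E)² / E
  round: (250 − 252.75)² / 252.75 = 0.0299
  wrinkled: (87 − 84.25)² / 84.25 = 0.0898
χ² = 0.0299 + 0.0898 = 0.1197 ≈ 0.120
Degrees of freedom = 2 − 1 = 1; critical value at α = 0.1 is 2.706.
Since 0.120 < 2.706, we fail to reject the null hypothesis — the data are consistent with the 3:1 ratio.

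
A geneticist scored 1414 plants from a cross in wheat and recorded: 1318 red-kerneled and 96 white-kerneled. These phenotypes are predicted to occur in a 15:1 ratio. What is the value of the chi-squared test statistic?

0.702

Total ratio parts = 16. Expected numbers out of 1414:
  red-kerneled: 1414 × 15/16 = 1325.625
  white-kerneled: 1414 × 1/16 = 88.375
χ² = Σ (O − E)² / E
  red-kerneled: (1318 − 1325.625)² / 1325.625 = 0.0439
  white-kerneled: (96 − 88.375)² / 88.375 = 0.6579
χ² = 0.0439 + 0.6579 = 0.7018 ≈ 0.702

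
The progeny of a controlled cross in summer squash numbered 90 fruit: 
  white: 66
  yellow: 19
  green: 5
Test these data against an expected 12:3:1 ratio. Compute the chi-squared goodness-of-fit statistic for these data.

0.370

Total ratio parts = 16. Expected numbers out of 90:
  white: 90 × 12/16 = 67.5
  yellow: 90 × 3/16 = 16.875
  green: 90 × 1/16 = 5.625
χ² = Σ (O − E)² / E
  white: (66 − 67.5)² / 67.5 = 0.0333
  yellow: (19 − 16.875)² / 16.875 = 0.2676
  green: (5 − 5.625)² / 5.625 = 0.0694
χ² = 0.0333 + 0.2676 + 0.0694 = 0.3703 ≈ 0.370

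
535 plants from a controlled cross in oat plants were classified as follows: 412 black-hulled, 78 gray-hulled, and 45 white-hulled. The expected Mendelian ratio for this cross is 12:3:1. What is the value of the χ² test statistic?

Under the 12:3:1 hypothesis (Σ ratio = 16, N = 535):
  black-hulled: 535 × 12/16 = 401.25
  gray-hulled: 535 × 3/16 = 100.3125
  white-hulled: 535 × 1/16 = 33.4375
χ² = Σ (O − E)² / E
  black-hulled: (412 − 401.25)² / 401.25 = 0.2880
  gray-hulled: (78 − 100.3125)² / 100.3125 = 4.9630
  white-hulled: (45 − 33.4375)² / 33.4375 = 3.9982
χ² = 0.2880 + 4.9630 + 3.9982 = 9.2492 ≈ 9.249

9.249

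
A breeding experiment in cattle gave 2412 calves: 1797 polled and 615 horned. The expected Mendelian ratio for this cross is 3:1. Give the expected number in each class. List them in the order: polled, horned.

1809, 603

Total ratio parts = 4. Expected numbers out of 2412:
  polled: 2412 × 3/4 = 1809
  horned: 2412 × 1/4 = 603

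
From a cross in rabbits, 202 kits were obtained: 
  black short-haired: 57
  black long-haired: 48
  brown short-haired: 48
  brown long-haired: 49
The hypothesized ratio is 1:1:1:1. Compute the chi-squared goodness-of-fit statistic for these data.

1.129

The 1:1:1:1 ratio has 4 parts, so with N = 202 the expected counts are:
  black short-haired: 202 × 1/4 = 50.5
  black long-haired: 202 × 1/4 = 50.5
  brown short-haired: 202 × 1/4 = 50.5
  brown long-haired: 202 × 1/4 = 50.5
χ² = Σ (O − E)² / E
  black short-haired: (57 − 50.5)² / 50.5 = 0.8366
  black long-haired: (48 − 50.5)² / 50.5 = 0.1238
  brown short-haired: (48 − 50.5)² / 50.5 = 0.1238
  brown long-haired: (49 − 50.5)² / 50.5 = 0.0446
χ² = 0.8366 + 0.1238 + 0.1238 + 0.0446 = 1.1288 ≈ 1.129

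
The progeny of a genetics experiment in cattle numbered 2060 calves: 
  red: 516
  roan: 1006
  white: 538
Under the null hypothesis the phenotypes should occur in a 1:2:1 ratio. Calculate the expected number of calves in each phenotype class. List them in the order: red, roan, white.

515, 1030, 515

Total ratio parts = 4. Expected numbers out of 2060:
  red: 2060 × 1/4 = 515
  roan: 2060 × 2/4 = 1030
  white: 2060 × 1/4 = 515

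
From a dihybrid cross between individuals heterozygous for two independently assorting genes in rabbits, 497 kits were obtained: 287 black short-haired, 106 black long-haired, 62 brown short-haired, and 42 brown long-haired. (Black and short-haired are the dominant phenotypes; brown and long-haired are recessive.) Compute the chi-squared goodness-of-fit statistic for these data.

A dihybrid F₂ with independent assortment and complete dominance at both loci gives a 9:3:3:1 phenotypic ratio.
Expected counts for N = 497 under a 9:3:3:1 ratio (total parts = 16):
  black short-haired: 497 × 9/16 = 279.5625
  black long-haired: 497 × 3/16 = 93.1875
  brown short-haired: 497 × 3/16 = 93.1875
  brown long-haired: 497 × 1/16 = 31.0625
χ² = Σ (O − E)² / E
  black short-haired: (287 − 279.5625)² / 279.5625 = 0.1979
  black long-haired: (106 − 93.1875)² / 93.1875 = 1.7616
  brown short-haired: (62 − 93.1875)² / 93.1875 = 10.4377
  brown long-haired: (42 − 31.0625)² / 31.0625 = 3.8512
χ² = 0.1979 + 1.7616 + 10.4377 + 3.8512 = 16.2484 ≈ 16.248

16.248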